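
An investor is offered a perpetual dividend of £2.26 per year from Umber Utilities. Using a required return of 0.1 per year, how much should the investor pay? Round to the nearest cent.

Level perpetuity: PV = C / r = £2.26 / 0.1 = £22.60

£22.60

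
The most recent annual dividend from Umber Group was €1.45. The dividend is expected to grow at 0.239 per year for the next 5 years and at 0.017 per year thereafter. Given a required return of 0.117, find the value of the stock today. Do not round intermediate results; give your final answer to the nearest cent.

D_1 = 1.79655
D_2 = 2.22593
D_3 = 2.75792
D_4 = 3.41706
D_5 = 4.23374
Terminal value at year 5: TV = D_5×(1+g_2)/(r−g_2) = 4.30572/0.1 = 43.05717
P_0 = D_1/(1+r)^1 + D_2/(1+r)^2 + D_3/(1+r)^3 + D_4/(1+r)^4 + D_5/(1+r)^5 + TV/(1+r)^5
    = 1.60837 + 1.78404 + 1.97889 + 2.19503 + 2.43477 + 24.76165 = 34.76276

€34.76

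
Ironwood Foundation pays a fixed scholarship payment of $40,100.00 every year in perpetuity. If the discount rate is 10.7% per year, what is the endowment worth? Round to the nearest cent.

Level perpetuity: PV = C / r = $40,100.00 / 0.107 = $374,766.36

$374766.36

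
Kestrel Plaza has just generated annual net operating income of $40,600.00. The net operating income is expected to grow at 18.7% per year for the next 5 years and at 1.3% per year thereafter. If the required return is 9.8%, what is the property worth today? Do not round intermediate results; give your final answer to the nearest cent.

D_1 = 48192.20000
D_2 = 57204.14140
D_3 = 67901.31584
D_4 = 80598.86190
D_5 = 95670.84908
Terminal value at year 5: TV = D_5×(1+g_2)/(r−g_2) = 96914.57012/0.085 = 1140171.41316
P_0 = D_1/(1+r)^1 + D_2/(1+r)^2 + D_3/(1+r)^3 + D_4/(1+r)^4 + D_5/(1+r)^5 + TV/(1+r)^5
    = 43890.89253 + 47448.53318 + 51294.54361 + 55452.29806 + 59947.06539 + 714427.96752 = 972461.30030

$972461.30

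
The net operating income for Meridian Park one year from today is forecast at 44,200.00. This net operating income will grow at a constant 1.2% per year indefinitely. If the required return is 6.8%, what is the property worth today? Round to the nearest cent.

789285.71

Growing perpetuity: P = D₁ / (r − g) = 44,200.0000 / (0.068 − 0.012) = 789,285.71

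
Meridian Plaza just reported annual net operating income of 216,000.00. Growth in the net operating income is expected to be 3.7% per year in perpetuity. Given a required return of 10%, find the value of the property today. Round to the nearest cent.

D₁ = D₀ × (1 + g) = 216,000.00 × 1.037 = 223,992.0000
Growing perpetuity: P = D₁ / (r − g) = 223,992.0000 / (0.1 − 0.037) = 3,555,428.57

3555428.57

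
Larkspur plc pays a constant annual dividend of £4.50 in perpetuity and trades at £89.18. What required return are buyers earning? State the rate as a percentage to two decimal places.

5.05%

P = C/r ⇒ r = C/P = £4.50/£89.18 = 0.050460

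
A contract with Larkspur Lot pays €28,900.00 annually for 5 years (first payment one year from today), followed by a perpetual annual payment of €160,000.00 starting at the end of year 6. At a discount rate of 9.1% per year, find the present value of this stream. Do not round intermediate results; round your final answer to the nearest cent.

€1249628.85

PV of 5-year annuity: €28,900.00 × [1 − (1+0.091)^−5] / 0.091 = 112119.85640
Perpetuity value at year 5: €160,000.00 / 0.091 = 1758241.75824
PV of perpetuity: 1758241.75824 / (1+0.091)^5 = 1137508.98927
Total PV = 112119.85640 + 1137508.98927 = 1249628.84566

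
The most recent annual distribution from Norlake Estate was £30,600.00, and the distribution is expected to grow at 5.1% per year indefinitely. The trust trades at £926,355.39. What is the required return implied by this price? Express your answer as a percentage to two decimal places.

8.57%

D₁ = £30,600.00 × 1.051 = £32,160.6000
P = D₁/(r − g) ⇒ r = D₁/P + g = £32,160.6000/£926,355.39 + 0.051 = 0.034717 + 0.051 = 0.085717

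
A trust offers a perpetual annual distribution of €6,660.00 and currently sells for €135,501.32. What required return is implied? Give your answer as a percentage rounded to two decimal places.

P = C/r ⇒ r = C/P = €6,660.00/€135,501.32 = 0.049151

4.92%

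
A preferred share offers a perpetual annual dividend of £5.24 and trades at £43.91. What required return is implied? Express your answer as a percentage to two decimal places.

P = C/r ⇒ r = C/P = £5.24/£43.91 = 0.119335

11.93%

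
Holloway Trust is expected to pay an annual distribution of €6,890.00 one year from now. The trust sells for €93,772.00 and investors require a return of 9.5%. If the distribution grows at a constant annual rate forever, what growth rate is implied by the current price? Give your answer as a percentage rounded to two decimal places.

2.15%

P = D₁/(r−g) ⇒ g = r − D₁/P = 0.095 − €6,890.00/€93,772.00 = 0.021524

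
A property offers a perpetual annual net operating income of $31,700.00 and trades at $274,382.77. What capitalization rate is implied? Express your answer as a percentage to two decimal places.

11.55%

P = C/r ⇒ r = C/P = $31,700.00/$274,382.77 = 0.115532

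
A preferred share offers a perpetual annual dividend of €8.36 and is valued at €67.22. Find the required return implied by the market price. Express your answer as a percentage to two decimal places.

12.44%

P = C/r ⇒ r = C/P = €8.36/€67.22 = 0.124368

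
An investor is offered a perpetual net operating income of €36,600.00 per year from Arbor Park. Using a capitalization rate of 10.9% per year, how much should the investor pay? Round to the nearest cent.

Level perpetuity: PV = C / r = €36,600.00 / 0.109 = €335,779.82

€335779.82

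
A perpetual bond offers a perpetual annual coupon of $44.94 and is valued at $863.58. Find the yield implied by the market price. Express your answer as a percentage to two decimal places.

5.20%

P = C/r ⇒ r = C/P = $44.94/$863.58 = 0.052039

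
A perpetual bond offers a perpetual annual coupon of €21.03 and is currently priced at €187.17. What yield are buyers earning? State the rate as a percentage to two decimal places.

P = C/r ⇒ r = C/P = €21.03/€187.17 = 0.112358

11.24%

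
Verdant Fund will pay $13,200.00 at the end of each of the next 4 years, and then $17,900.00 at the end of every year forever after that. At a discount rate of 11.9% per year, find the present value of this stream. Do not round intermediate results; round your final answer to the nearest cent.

$136114.51

PV of 4-year annuity: $13,200.00 × [1 − (1+0.119)^−4] / 0.119 = 40177.59859
Perpetuity value at year 4: $17,900.00 / 0.119 = 150420.16807
PV of perpetuity: 150420.16807 / (1+0.119)^4 = 95936.90937
Total PV = 40177.59859 + 95936.90937 = 136114.50796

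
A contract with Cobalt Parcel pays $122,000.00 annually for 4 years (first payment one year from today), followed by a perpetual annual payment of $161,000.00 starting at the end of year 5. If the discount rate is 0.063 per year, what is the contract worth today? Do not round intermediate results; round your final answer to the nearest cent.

PV of 4-year annuity: $122,000.00 × [1 − (1+0.063)^−4] / 0.063 = 419854.95526
Perpetuity value at year 4: $161,000.00 / 0.063 = 2555555.55556
PV of perpetuity: 2555555.55556 / (1+0.063)^4 = 2001484.67198
Total PV = 419854.95526 + 2001484.67198 = 2421339.62724

$2421339.63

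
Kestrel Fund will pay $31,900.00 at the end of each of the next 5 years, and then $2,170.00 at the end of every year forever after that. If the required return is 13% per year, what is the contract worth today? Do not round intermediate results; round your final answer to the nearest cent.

PV of 5-year annuity: $31,900.00 × [1 − (1+0.13)^−5] / 0.13 = 112199.67724
Perpetuity value at year 5: $2,170.00 / 0.13 = 16692.30769
PV of perpetuity: 16692.30769 / (1+0.13)^5 = 9059.91585
Total PV = 112199.67724 + 9059.91585 = 121259.59310

$121259.59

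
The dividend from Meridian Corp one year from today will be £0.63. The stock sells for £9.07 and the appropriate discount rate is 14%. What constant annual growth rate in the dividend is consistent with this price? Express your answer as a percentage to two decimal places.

7.05%

P = D₁/(r−g) ⇒ g = r − D₁/P = 0.14 − £0.63/£9.07 = 0.070540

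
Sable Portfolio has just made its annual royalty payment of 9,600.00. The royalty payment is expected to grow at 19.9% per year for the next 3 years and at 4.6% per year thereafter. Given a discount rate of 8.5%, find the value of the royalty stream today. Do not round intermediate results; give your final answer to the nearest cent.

382748.50

D_1 = 11510.40000
D_2 = 13800.96960
D_3 = 16547.36255
Terminal value at year 3: TV = D_3×(1+g_2)/(r−g_2) = 17308.54123/0.039 = 443808.74943
P_0 = D_1/(1+r)^1 + D_2/(1+r)^2 + D_3/(1+r)^3 + TV/(1+r)^3
    = 10608.66359 + 11723.30659 + 12955.06415 + 347461.46408 = 382748.49841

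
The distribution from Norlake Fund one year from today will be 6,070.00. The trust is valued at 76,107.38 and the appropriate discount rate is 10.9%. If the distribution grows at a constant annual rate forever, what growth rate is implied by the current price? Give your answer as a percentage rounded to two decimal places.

2.92%

P = D₁/(r−g) ⇒ g = r − D₁/P = 0.109 − 6,070.00/76,107.38 = 0.029244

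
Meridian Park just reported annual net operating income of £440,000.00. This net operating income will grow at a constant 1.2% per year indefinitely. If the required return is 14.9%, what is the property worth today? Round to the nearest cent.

D₁ = D₀ × (1 + g) = £440,000.00 × 1.012 = £445,280.0000
Growing perpetuity: P = D₁ / (r − g) = £445,280.0000 / (0.149 − 0.012) = £3,250,218.98

£3250218.98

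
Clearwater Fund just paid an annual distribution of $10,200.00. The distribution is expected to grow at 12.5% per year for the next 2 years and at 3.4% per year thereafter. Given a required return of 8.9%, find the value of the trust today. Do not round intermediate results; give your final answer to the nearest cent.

D_1 = 11475.00000
D_2 = 12909.37500
Terminal value at year 2: TV = D_2×(1+g_2)/(r−g_2) = 13348.29375/0.055 = 242696.25000
P_0 = D_1/(1+r)^1 + D_2/(1+r)^2 + TV/(1+r)^2
    = 10537.19008 + 10885.52694 + 204647.90656 = 226070.62359

$226070.62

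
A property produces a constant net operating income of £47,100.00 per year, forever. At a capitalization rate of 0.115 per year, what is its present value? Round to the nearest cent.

Level perpetuity: PV = C / r = £47,100.00 / 0.115 = £409,565.22

£409565.22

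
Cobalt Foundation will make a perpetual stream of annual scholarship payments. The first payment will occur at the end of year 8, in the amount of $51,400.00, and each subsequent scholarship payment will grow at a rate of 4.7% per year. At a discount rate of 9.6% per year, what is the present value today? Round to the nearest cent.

$552195.88

Value at end of year 7: C₁ / (r − g) = $51,400.00 / (0.096 − 0.047) = $1,048,979.5918
Discount to today: PV = $1,048,979.5918 / (1 + 0.096)^7 = $1,048,979.5918 / 1.899651 = $552,195.88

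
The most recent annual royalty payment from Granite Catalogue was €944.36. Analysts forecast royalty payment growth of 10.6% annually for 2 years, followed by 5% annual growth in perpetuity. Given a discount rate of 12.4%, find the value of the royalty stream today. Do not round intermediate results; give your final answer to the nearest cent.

€14817.56

D_1 = 1044.46216
D_2 = 1155.17515
Terminal value at year 2: TV = D_2×(1+g_2)/(r−g_2) = 1212.93391/0.074 = 16390.99874
P_0 = D_1/(1+r)^1 + D_2/(1+r)^2 + TV/(1+r)^2
    = 929.23680 + 914.35578 + 12973.96716 = 14817.55974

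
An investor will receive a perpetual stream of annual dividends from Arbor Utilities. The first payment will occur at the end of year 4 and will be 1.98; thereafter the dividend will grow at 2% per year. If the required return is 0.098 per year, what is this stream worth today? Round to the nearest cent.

19.18

Value at end of year 3: C₁ / (r − g) = 1.98 / (0.098 − 0.02) = 25.3846
Discount to today: PV = 25.3846 / (1 + 0.098)^3 = 25.3846 / 1.323753 = 19.18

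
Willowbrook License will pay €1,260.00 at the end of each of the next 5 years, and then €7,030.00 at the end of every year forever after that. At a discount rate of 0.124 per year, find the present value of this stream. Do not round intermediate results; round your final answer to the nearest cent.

€36098.46

PV of 5-year annuity: €1,260.00 × [1 − (1+0.124)^−5] / 0.124 = 4497.36780
Perpetuity value at year 5: €7,030.00 / 0.124 = 56693.54839
PV of perpetuity: 56693.54839 / (1+0.124)^5 = 31601.09152
Total PV = 4497.36780 + 31601.09152 = 36098.45932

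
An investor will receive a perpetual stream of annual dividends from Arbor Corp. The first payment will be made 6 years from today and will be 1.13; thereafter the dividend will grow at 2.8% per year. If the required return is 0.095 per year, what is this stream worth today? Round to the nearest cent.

10.71

Value at end of year 5: C₁ / (r − g) = 1.13 / (0.095 − 0.028) = 16.8657
Discount to today: PV = 16.8657 / (1 + 0.095)^5 = 16.8657 / 1.574239 = 10.71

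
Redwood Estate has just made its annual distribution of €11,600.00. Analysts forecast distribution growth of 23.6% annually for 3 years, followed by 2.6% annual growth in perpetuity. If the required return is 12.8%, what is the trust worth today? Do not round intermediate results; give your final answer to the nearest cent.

D_1 = 14337.60000
D_2 = 17721.27360
D_3 = 21903.49417
Terminal value at year 3: TV = D_3×(1+g_2)/(r−g_2) = 22472.98502/0.102 = 220323.38253
P_0 = D_1/(1+r)^1 + D_2/(1+r)^2 + D_3/(1+r)^3 + TV/(1+r)^3
    = 12710.63830 + 13927.61431 + 15261.10929 + 153508.80523 = 195408.16712

€195408.17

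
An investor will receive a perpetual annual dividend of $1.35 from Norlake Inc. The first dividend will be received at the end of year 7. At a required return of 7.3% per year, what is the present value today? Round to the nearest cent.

Value at end of year 6: C / r = $1.35 / 0.073 = $18.4932
Discount to today: PV = $18.4932 / (1 + 0.073)^6 = $18.4932 / 1.526154 = $12.12

$12.12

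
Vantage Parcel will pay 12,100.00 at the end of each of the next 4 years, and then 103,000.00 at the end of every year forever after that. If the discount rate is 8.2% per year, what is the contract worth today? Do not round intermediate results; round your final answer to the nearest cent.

PV of 4-year annuity: 12,100.00 × [1 − (1+0.082)^−4] / 0.082 = 39898.96779
Perpetuity value at year 4: 103,000.00 / 0.082 = 1256097.56098
PV of perpetuity: 1256097.56098 / (1+0.082)^4 = 916461.71948
Total PV = 39898.96779 + 916461.71948 = 956360.68727

956360.69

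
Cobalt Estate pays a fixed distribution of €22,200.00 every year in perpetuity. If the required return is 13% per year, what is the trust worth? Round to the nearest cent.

Level perpetuity: PV = C / r = €22,200.00 / 0.13 = €170,769.23

€170769.23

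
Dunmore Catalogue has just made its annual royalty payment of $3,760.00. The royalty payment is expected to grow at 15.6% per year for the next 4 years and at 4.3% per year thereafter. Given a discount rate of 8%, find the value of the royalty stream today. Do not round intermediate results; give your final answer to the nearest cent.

$157004.27

D_1 = 4346.56000
D_2 = 5024.62336
D_3 = 5808.46460
D_4 = 6714.58508
Terminal value at year 4: TV = D_4×(1+g_2)/(r−g_2) = 7003.31224/0.037 = 189278.70921
P_0 = D_1/(1+r)^1 + D_2/(1+r)^2 + D_3/(1+r)^3 + D_4/(1+r)^4 + TV/(1+r)^4
    = 4024.59259 + 4307.80466 + 4610.94647 + 4935.42048 + 139125.50177 = 157004.26599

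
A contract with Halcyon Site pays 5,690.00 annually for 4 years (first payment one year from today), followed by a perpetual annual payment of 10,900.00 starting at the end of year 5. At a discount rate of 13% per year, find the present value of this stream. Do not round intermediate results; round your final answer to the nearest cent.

68349.16

PV of 4-year annuity: 5,690.00 × [1 − (1+0.13)^−4] / 0.13 = 16924.74184
Perpetuity value at year 4: 10,900.00 / 0.13 = 83846.15385
PV of perpetuity: 83846.15385 / (1+0.13)^4 = 51424.41640
Total PV = 16924.74184 + 51424.41640 = 68349.15824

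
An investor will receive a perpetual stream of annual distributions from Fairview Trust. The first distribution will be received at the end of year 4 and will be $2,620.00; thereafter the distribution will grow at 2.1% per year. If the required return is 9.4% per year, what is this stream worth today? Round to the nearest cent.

Value at end of year 3: C₁ / (r − g) = $2,620.00 / (0.094 − 0.021) = $35,890.4110
Discount to today: PV = $35,890.4110 / (1 + 0.094)^3 = $35,890.4110 / 1.309339 = $27,411.10

$27411.10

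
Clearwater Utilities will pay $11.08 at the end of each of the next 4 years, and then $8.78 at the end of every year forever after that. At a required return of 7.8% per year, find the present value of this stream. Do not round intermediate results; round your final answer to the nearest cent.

PV of 4-year annuity: $11.08 × [1 − (1+0.078)^−4] / 0.078 = 36.86233
Perpetuity value at year 4: $8.78 / 0.078 = 112.56410
PV of perpetuity: 112.56410 / (1+0.078)^4 = 83.35370
Total PV = 36.86233 + 83.35370 = 120.21603

$120.22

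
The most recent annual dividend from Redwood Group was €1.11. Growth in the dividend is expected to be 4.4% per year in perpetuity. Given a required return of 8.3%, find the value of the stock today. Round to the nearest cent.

€29.71

D₁ = D₀ × (1 + g) = €1.11 × 1.044 = €1.1588
Growing perpetuity: P = D₁ / (r − g) = €1.1588 / (0.083 − 0.044) = €29.71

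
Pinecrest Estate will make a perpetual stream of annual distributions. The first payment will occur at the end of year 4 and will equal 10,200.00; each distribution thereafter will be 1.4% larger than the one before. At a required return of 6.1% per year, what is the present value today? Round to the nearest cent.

Value at end of year 3: C₁ / (r − g) = 10,200.00 / (0.061 − 0.014) = 217,021.2766
Discount to today: PV = 217,021.2766 / (1 + 0.061)^3 = 217,021.2766 / 1.194390 = 181,700.52

181700.52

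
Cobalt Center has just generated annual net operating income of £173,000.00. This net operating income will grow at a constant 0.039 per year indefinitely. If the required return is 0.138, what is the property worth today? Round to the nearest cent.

£1815626.26

D₁ = D₀ × (1 + g) = £173,000.00 × 1.039 = £179,747.0000
Growing perpetuity: P = D₁ / (r − g) = £179,747.0000 / (0.138 − 0.039) = £1,815,626.26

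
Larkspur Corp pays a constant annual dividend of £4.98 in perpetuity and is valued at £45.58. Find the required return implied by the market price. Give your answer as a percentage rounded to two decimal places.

10.93%

P = C/r ⇒ r = C/P = £4.98/£45.58 = 0.109258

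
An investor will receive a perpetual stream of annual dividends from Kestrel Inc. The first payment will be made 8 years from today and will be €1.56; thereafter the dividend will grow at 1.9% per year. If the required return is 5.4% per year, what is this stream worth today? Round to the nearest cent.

Value at end of year 7: C₁ / (r − g) = €1.56 / (0.054 − 0.019) = €44.5714
Discount to today: PV = €44.5714 / (1 + 0.054)^7 = €44.5714 / 1.445055 = €30.84

€30.84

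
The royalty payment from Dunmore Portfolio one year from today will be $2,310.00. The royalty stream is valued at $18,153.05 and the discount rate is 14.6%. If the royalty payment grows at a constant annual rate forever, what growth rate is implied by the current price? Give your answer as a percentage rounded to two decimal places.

1.87%

P = D₁/(r−g) ⇒ g = r − D₁/P = 0.146 − $2,310.00/$18,153.05 = 0.018749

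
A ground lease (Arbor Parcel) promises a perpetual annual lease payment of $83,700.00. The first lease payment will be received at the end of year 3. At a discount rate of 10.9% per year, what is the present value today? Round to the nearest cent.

Value at end of year 2: C / r = $83,700.00 / 0.109 = $767,889.9083
Discount to today: PV = $767,889.9083 / (1 + 0.109)^2 = $767,889.9083 / 1.229881 = $624,361.14

$624361.14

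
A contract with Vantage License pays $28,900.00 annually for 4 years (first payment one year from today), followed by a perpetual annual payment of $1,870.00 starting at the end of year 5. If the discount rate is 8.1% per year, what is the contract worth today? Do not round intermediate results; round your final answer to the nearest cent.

PV of 4-year annuity: $28,900.00 × [1 − (1+0.081)^−4] / 0.081 = 95507.78876
Perpetuity value at year 4: $1,870.00 / 0.081 = 23086.41975
PV of perpetuity: 23086.41975 / (1+0.081)^4 = 16906.50401
Total PV = 95507.78876 + 16906.50401 = 112414.29277

$112414.29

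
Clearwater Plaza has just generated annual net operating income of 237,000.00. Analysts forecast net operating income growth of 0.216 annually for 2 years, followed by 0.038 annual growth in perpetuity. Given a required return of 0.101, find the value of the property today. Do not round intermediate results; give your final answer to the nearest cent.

D_1 = 288192.00000
D_2 = 350441.47200
Terminal value at year 2: TV = D_2×(1+g_2)/(r−g_2) = 363758.24794/0.063 = 5773940.44343
P_0 = D_1/(1+r)^1 + D_2/(1+r)^2 + TV/(1+r)^2
    = 261754.76839 + 289095.18471 + 4763187.32902 = 5314037.28212

5314037.28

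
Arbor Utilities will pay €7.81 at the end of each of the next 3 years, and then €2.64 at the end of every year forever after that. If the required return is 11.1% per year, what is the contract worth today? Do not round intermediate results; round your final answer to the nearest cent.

€36.40

PV of 3-year annuity: €7.81 × [1 − (1+0.111)^−3] / 0.111 = 19.05227
Perpetuity value at year 3: €2.64 / 0.111 = 23.78378
PV of perpetuity: 23.78378 / (1+0.111)^3 = 17.34358
Total PV = 19.05227 + 17.34358 = 36.39585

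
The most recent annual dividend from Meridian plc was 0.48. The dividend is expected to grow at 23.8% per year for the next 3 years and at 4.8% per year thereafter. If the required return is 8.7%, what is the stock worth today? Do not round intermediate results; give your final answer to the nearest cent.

D_1 = 0.59424
D_2 = 0.73567
D_3 = 0.91076
Terminal value at year 3: TV = D_3×(1+g_2)/(r−g_2) = 0.95447/0.039 = 24.47371
P_0 = D_1/(1+r)^1 + D_2/(1+r)^2 + D_3/(1+r)^3 + TV/(1+r)^3
    = 0.54668 + 0.62262 + 0.70911 + 19.05510 = 20.93351

20.93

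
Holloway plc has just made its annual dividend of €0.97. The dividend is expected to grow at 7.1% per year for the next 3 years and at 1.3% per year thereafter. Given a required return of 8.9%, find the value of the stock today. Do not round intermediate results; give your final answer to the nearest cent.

D_1 = 1.03887
D_2 = 1.11263
D_3 = 1.19163
Terminal value at year 3: TV = D_3×(1+g_2)/(r−g_2) = 1.20712/0.076 = 15.88313
P_0 = D_1/(1+r)^1 + D_2/(1+r)^2 + D_3/(1+r)^3 + TV/(1+r)^3
    = 0.95397 + 0.93820 + 0.92269 + 12.29851 = 15.11336

€15.11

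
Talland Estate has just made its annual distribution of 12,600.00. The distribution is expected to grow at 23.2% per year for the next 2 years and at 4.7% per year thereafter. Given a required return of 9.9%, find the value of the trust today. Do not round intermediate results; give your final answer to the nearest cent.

D_1 = 15523.20000
D_2 = 19124.58240
Terminal value at year 2: TV = D_2×(1+g_2)/(r−g_2) = 20023.43777/0.052 = 385066.11102
P_0 = D_1/(1+r)^1 + D_2/(1+r)^2 + TV/(1+r)^2
    = 14124.84076 + 15834.21640 + 318815.85710 = 348774.91426

348774.91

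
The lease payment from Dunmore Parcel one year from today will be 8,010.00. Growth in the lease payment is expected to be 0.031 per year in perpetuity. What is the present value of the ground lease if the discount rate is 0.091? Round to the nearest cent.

Growing perpetuity: P = D₁ / (r − g) = 8,010.0000 / (0.091 − 0.031) = 133,500.00

133500.00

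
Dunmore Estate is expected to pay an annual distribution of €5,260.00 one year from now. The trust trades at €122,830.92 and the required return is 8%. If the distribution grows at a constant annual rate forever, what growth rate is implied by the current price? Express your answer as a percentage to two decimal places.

P = D₁/(r−g) ⇒ g = r − D₁/P = 0.08 − €5,260.00/€122,830.92 = 0.037177

3.72%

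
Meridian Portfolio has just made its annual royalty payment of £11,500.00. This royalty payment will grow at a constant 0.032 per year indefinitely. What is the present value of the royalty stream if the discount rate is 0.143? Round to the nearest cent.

£106918.92

D₁ = D₀ × (1 + g) = £11,500.00 × 1.032 = £11,868.0000
Growing perpetuity: P = D₁ / (r − g) = £11,868.0000 / (0.143 − 0.032) = £106,918.92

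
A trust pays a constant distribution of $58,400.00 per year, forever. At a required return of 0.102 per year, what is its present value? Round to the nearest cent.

$572549.02

Level perpetuity: PV = C / r = $58,400.00 / 0.102 = $572,549.02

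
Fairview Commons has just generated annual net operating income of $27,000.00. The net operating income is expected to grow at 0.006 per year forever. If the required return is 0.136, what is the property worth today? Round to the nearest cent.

$208938.46

D₁ = D₀ × (1 + g) = $27,000.00 × 1.006 = $27,162.0000
Growing perpetuity: P = D₁ / (r − g) = $27,162.0000 / (0.136 − 0.006) = $208,938.46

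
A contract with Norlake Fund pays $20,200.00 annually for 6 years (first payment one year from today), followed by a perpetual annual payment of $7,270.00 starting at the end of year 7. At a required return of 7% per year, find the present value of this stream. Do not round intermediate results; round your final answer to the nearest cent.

PV of 6-year annuity: $20,200.00 × [1 − (1+0.07)^−6] / 0.07 = 96284.10113
Perpetuity value at year 6: $7,270.00 / 0.07 = 103857.14286
PV of perpetuity: 103857.14286 / (1+0.07)^6 = 69204.39953
Total PV = 96284.10113 + 69204.39953 = 165488.50066

$165488.50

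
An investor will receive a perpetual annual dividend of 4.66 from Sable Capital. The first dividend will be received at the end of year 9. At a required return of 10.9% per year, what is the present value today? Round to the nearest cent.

18.69

Value at end of year 8: C / r = 4.66 / 0.109 = 42.7523
Discount to today: PV = 42.7523 / (1 + 0.109)^8 = 42.7523 / 2.287981 = 18.69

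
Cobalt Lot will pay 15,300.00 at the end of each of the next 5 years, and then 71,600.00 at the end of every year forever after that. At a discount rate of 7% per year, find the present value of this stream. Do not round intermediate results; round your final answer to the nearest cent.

PV of 5-year annuity: 15,300.00 × [1 − (1+0.07)^−5] / 0.07 = 62733.02077
Perpetuity value at year 5: 71,600.00 / 0.07 = 1022857.14286
PV of perpetuity: 1022857.14286 / (1+0.07)^5 = 729283.00644
Total PV = 62733.02077 + 729283.00644 = 792016.02721

792016.03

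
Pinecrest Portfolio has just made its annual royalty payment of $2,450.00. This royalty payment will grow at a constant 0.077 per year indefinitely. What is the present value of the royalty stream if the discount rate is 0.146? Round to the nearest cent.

D₁ = D₀ × (1 + g) = $2,450.00 × 1.077 = $2,638.6500
Growing perpetuity: P = D₁ / (r − g) = $2,638.6500 / (0.146 − 0.077) = $38,241.30

$38241.30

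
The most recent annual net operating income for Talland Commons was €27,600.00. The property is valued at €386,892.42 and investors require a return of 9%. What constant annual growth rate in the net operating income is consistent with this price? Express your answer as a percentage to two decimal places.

P = D₀(1+g)/(r−g) ⇒ P(r−g) = D₀(1+g) ⇒ g(P+D₀) = P·r − D₀
g = (P·r − D₀)/(P + D₀) = (€386,892.42×0.09 − €27,600.00) / (€386,892.42 + €27,600.00) = 0.017420

1.74%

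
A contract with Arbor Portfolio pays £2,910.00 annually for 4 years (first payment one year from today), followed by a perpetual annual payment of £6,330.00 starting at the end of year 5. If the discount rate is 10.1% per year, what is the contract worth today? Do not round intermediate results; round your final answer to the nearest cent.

PV of 4-year annuity: £2,910.00 × [1 − (1+0.101)^−4] / 0.101 = 9204.37597
Perpetuity value at year 4: £6,330.00 / 0.101 = 62673.26733
PV of perpetuity: 62673.26733 / (1+0.101)^4 = 42651.37734
Total PV = 9204.37597 + 42651.37734 = 51855.75330

£51855.75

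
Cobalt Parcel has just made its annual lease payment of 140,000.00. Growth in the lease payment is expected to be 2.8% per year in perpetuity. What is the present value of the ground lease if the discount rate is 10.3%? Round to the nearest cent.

1918933.33

D₁ = D₀ × (1 + g) = 140,000.00 × 1.028 = 143,920.0000
Growing perpetuity: P = D₁ / (r − g) = 143,920.0000 / (0.103 − 0.028) = 1,918,933.33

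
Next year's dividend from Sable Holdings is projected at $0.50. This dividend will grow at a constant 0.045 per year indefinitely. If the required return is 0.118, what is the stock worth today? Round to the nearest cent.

Growing perpetuity: P = D₁ / (r − g) = $0.5000 / (0.118 − 0.045) = $6.85

$6.85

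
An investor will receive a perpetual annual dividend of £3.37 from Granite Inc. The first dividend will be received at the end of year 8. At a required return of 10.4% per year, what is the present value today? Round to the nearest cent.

£16.21

Value at end of year 7: C / r = £3.37 / 0.104 = £32.4038
Discount to today: PV = £32.4038 / (1 + 0.104)^7 = £32.4038 / 1.998865 = £16.21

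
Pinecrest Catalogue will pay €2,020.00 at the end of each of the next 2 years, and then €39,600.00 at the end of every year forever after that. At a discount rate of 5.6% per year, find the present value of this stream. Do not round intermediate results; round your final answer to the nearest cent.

€637855.81

PV of 2-year annuity: €2,020.00 × [1 − (1+0.056)^−2] / 0.056 = 3724.31703
Perpetuity value at year 2: €39,600.00 / 0.056 = 707142.85714
PV of perpetuity: 707142.85714 / (1+0.056)^2 = 634131.49351
Total PV = 3724.31703 + 634131.49351 = 637855.81054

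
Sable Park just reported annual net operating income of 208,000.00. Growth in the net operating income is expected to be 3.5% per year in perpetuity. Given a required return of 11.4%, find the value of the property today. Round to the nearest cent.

2725063.29

D₁ = D₀ × (1 + g) = 208,000.00 × 1.035 = 215,280.0000
Growing perpetuity: P = D₁ / (r − g) = 215,280.0000 / (0.114 − 0.035) = 2,725,063.29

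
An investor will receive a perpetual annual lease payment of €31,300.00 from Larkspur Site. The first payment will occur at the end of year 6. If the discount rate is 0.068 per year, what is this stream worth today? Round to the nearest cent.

€331267.75

Value at end of year 5: C / r = €31,300.00 / 0.068 = €460,294.1176
Discount to today: PV = €460,294.1176 / (1 + 0.068)^5 = €460,294.1176 / 1.389493 = €331,267.75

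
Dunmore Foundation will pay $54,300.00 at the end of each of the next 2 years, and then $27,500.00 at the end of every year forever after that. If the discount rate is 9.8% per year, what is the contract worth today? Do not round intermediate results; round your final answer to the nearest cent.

$327249.78

PV of 2-year annuity: $54,300.00 × [1 − (1+0.098)^−2] / 0.098 = 94493.21668
Perpetuity value at year 2: $27,500.00 / 0.098 = 280612.24490
PV of perpetuity: 280612.24490 / (1+0.098)^2 = 232756.56426
Total PV = 94493.21668 + 232756.56426 = 327249.78094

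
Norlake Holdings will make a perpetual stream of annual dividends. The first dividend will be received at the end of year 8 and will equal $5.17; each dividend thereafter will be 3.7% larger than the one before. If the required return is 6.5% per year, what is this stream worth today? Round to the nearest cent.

$118.82

Value at end of year 7: C₁ / (r − g) = $5.17 / (0.065 − 0.037) = $184.6429
Discount to today: PV = $184.6429 / (1 + 0.065)^7 = $184.6429 / 1.553987 = $118.82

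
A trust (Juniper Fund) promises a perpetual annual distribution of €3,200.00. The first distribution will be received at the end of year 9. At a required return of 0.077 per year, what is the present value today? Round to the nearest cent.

€22957.98

Value at end of year 8: C / r = €3,200.00 / 0.077 = €41,558.4416
Discount to today: PV = €41,558.4416 / (1 + 0.077)^8 = €41,558.4416 / 1.810196 = €22,957.98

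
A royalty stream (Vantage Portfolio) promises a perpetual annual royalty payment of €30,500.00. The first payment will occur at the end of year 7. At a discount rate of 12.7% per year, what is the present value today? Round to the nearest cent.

€117206.75

Value at end of year 6: C / r = €30,500.00 / 0.127 = €240,157.4803
Discount to today: PV = €240,157.4803 / (1 + 0.127)^6 = €240,157.4803 / 2.049007 = €117,206.75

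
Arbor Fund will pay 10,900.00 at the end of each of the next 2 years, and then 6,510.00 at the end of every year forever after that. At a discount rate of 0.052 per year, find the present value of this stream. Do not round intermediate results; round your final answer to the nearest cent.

PV of 2-year annuity: 10,900.00 × [1 − (1+0.052)^−2] / 0.052 = 20210.28206
Perpetuity value at year 2: 6,510.00 / 0.052 = 125192.30769
PV of perpetuity: 125192.30769 / (1+0.052)^2 = 113121.76308
Total PV = 20210.28206 + 113121.76308 = 133332.04515

133332.05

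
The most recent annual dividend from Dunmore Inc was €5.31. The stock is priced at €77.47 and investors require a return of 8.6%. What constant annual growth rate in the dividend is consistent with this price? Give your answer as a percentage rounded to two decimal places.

P = D₀(1+g)/(r−g) ⇒ P(r−g) = D₀(1+g) ⇒ g(P+D₀) = P·r − D₀
g = (P·r − D₀)/(P + D₀) = (€77.47×0.086 − €5.31) / (€77.47 + €5.31) = 0.016338

1.63%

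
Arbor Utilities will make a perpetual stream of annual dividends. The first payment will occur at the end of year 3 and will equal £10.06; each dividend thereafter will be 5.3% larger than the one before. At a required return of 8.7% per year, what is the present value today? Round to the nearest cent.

Value at end of year 2: C₁ / (r − g) = £10.06 / (0.087 − 0.053) = £295.8824
Discount to today: PV = £295.8824 / (1 + 0.087)^2 = £295.8824 / 1.181569 = £250.41

£250.41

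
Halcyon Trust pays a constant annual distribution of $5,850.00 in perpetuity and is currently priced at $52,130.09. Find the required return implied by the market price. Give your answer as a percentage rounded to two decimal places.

P = C/r ⇒ r = C/P = $5,850.00/$52,130.09 = 0.112219

11.22%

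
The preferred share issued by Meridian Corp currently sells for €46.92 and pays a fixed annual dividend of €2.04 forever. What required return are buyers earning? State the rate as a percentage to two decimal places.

4.35%

P = C/r ⇒ r = C/P = €2.04/€46.92 = 0.043478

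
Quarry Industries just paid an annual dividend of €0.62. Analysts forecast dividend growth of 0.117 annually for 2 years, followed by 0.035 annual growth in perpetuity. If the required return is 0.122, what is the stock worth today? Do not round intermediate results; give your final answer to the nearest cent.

D_1 = 0.69254
D_2 = 0.77357
Terminal value at year 2: TV = D_2×(1+g_2)/(r−g_2) = 0.80064/0.087 = 9.20278
P_0 = D_1/(1+r)^1 + D_2/(1+r)^2 + TV/(1+r)^2
    = 0.61724 + 0.61449 + 7.31027 = 8.54199

€8.54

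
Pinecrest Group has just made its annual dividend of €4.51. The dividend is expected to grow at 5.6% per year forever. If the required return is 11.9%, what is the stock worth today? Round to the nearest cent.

D₁ = D₀ × (1 + g) = €4.51 × 1.056 = €4.7626
Growing perpetuity: P = D₁ / (r − g) = €4.7626 / (0.119 − 0.056) = €75.60

€75.60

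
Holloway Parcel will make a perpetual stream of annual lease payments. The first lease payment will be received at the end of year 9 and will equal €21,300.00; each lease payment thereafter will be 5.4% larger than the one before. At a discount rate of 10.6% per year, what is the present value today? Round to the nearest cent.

Value at end of year 8: C₁ / (r − g) = €21,300.00 / (0.106 − 0.054) = €409,615.3846
Discount to today: PV = €409,615.3846 / (1 + 0.106)^8 = €409,615.3846 / 2.238933 = €182,951.19

€182951.19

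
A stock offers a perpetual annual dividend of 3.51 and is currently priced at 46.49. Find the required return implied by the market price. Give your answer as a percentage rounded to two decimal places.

P = C/r ⇒ r = C/P = 3.51/46.49 = 0.075500

7.55%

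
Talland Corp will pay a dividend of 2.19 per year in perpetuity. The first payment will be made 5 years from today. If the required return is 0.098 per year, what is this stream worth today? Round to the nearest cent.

15.37

Value at end of year 4: C / r = 2.19 / 0.098 = 22.3469
Discount to today: PV = 22.3469 / (1 + 0.098)^4 = 22.3469 / 1.453481 = 15.37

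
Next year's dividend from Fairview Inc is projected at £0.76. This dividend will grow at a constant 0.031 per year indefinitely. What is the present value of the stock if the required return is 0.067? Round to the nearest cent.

£21.11

Growing perpetuity: P = D₁ / (r − g) = £0.7600 / (0.067 − 0.031) = £21.11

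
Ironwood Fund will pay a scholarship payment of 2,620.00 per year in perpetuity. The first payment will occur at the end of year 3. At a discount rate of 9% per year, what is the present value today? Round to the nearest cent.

Value at end of year 2: C / r = 2,620.00 / 0.09 = 29,111.1111
Discount to today: PV = 29,111.1111 / (1 + 0.09)^2 = 29,111.1111 / 1.188100 = 24,502.24

24502.24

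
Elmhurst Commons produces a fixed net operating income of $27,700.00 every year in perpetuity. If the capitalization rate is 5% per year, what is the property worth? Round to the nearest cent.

$554000.00

Level perpetuity: PV = C / r = $27,700.00 / 0.05 = $554,000.00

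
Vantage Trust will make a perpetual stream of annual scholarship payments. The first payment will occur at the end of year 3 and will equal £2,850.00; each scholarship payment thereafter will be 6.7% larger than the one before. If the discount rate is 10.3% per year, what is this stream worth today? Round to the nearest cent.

Value at end of year 2: C₁ / (r − g) = £2,850.00 / (0.103 − 0.067) = £79,166.6667
Discount to today: PV = £79,166.6667 / (1 + 0.103)^2 = £79,166.6667 / 1.216609 = £65,071.58

£65071.58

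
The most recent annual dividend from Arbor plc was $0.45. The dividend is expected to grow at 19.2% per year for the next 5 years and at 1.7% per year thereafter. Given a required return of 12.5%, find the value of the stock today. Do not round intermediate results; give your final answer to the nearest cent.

$8.34

D_1 = 0.53640
D_2 = 0.63939
D_3 = 0.76215
D_4 = 0.90848
D_5 = 1.08291
Terminal value at year 5: TV = D_5×(1+g_2)/(r−g_2) = 1.10132/0.108 = 10.19744
P_0 = D_1/(1+r)^1 + D_2/(1+r)^2 + D_3/(1+r)^3 + D_4/(1+r)^4 + D_5/(1+r)^5 + TV/(1+r)^5
    = 0.47680 + 0.50520 + 0.53528 + 0.56716 + 0.60094 + 5.65885 = 8.34423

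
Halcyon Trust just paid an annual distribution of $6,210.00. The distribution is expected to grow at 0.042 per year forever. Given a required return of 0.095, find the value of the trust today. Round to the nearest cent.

D₁ = D₀ × (1 + g) = $6,210.00 × 1.042 = $6,470.8200
Growing perpetuity: P = D₁ / (r − g) = $6,470.8200 / (0.095 − 0.042) = $122,090.94

$122090.94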